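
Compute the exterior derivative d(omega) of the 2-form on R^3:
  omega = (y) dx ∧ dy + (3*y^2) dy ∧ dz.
d(omega) = 0

For a 2-form omega = sum_{i<j} g_{ij} dx_i ∧ dx_j, the exterior derivative is
  d(omega) = sum_{i<j} d(g_{ij}) ∧ dx_i ∧ dx_j = sum_{i<j, k} (∂g_{ij}/∂x_k) dx_k ∧ dx_i ∧ dx_j.
Expand each term, using dx_k ∧ dx_i ∧ dx_j = sgn(permutation) dx_{(a)} ∧ dx_{(b)} ∧ dx_{(c)} with (a < b < c) sorted:

Collecting like 3-forms: d(omega) = 0.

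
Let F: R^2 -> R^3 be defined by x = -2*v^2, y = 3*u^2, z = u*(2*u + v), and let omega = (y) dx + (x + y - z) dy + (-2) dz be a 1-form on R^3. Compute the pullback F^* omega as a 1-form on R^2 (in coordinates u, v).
F^* omega = (6*u^3 - 6*u^2*v - 12*u*v^2 - 8*u - 2*v) du + (2*u*(-6*u*v - 1)) dv

Using F^*(f dg) = (f ∘ F) d(g ∘ F), substitute each coordinate x_i by F_i(u, v) in f_i, and replace dx_i by d F_i = (∂F_i/∂u) du + (∂F_i/∂v) dv.
  For the x component: f_1(F) = 3*u^2; d F_1 = (0) du + (-4*v) dv
  For the y component: f_2(F) = u^2 - u*v - 2*v^2; d F_2 = (6*u) du + (0) dv
  For the z component: f_3(F) = -2; d F_3 = (4*u + v) du + (u) dv
Combining and collecting du, dv coefficients:
  coeff of du: 6*u^3 - 6*u^2*v - 12*u*v^2 - 8*u - 2*v
  coeff of dv: 2*u*(-6*u*v - 1)
F^* omega = (6*u^3 - 6*u^2*v - 12*u*v^2 - 8*u - 2*v) du + (2*u*(-6*u*v - 1)) dv.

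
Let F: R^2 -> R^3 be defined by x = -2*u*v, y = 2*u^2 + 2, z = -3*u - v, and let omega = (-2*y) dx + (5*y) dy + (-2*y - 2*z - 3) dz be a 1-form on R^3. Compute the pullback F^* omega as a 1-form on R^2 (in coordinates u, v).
F^* omega = (40*u^3 + 8*u^2*v + 12*u^2 + 22*u + 2*v + 21) du + (8*u^3 + 4*u^2 + 2*u - 2*v + 7) dv

Using F^*(f dg) = (f ∘ F) d(g ∘ F), substitute each coordinate x_i by F_i(u, v) in f_i, and replace dx_i by d F_i = (∂F_i/∂u) du + (∂F_i/∂v) dv.
  For the x component: f_1(F) = -4*u^2 - 4; d F_1 = (-2*v) du + (-2*u) dv
  For the y component: f_2(F) = 10*u^2 + 10; d F_2 = (4*u) du + (0) dv
  For the z component: f_3(F) = -4*u^2 + 6*u + 2*v - 7; d F_3 = (-3) du + (-1) dv
Combining and collecting du, dv coefficients:
  coeff of du: 40*u^3 + 8*u^2*v + 12*u^2 + 22*u + 2*v + 21
  coeff of dv: 8*u^3 + 4*u^2 + 2*u - 2*v + 7
F^* omega = (40*u^3 + 8*u^2*v + 12*u^2 + 22*u + 2*v + 21) du + (8*u^3 + 4*u^2 + 2*u - 2*v + 7) dv.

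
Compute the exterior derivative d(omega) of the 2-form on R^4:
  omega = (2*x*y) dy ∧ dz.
d(omega) = (2*y) dx ∧ dy ∧ dz

For a 2-form omega = sum_{i<j} g_{ij} dx_i ∧ dx_j, the exterior derivative is
  d(omega) = sum_{i<j} d(g_{ij}) ∧ dx_i ∧ dx_j = sum_{i<j, k} (∂g_{ij}/∂x_k) dx_k ∧ dx_i ∧ dx_j.
Expand each term, using dx_k ∧ dx_i ∧ dx_j = sgn(permutation) dx_{(a)} ∧ dx_{(b)} ∧ dx_{(c)} with (a < b < c) sorted:
  d(2*x*y) includes (∂/∂x)(2*x*y) dx = (2*y) dx, which multiplied by dy ∧ dz gives (2*y) dx ∧ dy ∧ dz
Collecting like 3-forms: d(omega) = (2*y) dx ∧ dy ∧ dz.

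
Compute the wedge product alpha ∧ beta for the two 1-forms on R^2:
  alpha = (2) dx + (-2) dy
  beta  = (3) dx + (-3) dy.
alpha ∧ beta = 0

Distribute the wedge, using dx_i ∧ dx_j = -dx_j ∧ dx_i and dx_i ∧ dx_i = 0. For each pair (i, j) with i < j, the coefficient of dx_i ∧ dx_j in alpha ∧ beta is (alpha_i * beta_j - alpha_j * beta_i). Collecting: alpha ∧ beta = 0.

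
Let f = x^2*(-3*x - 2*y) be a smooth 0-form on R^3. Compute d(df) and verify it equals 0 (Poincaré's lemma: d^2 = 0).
d(df) = 0

Step 1: df = sum_i (∂f/∂x_i) dx_i = (x*(-9*x - 4*y)) dx + (-2*x^2) dy + (0) dz.
Step 2: Apply d again. Using the 1-form formula, the coefficient of dx ∧ dy in d(df) is ∂^2 f/∂x ∂y - ∂^2 f/∂y ∂x = (-4*x) - (-4*x) = 0 (equality of mixed partials for smooth f).
Similarly for dx ∧ dz and dy ∧ dz — all coefficients vanish. So d(df) = 0.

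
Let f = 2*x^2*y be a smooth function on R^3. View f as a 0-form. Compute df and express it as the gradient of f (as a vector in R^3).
df = (4*x*y) dx + (2*x^2) dy + (0) dz; grad f = (4*x*y, 2*x^2, 0)

For a 0-form f, d f = (∂f/∂x) dx + (∂f/∂y) dy + (∂f/∂z) dz. The components of the vector representation are exactly the entries of grad f in Cartesian coordinates:
  ∂f/∂x = 4*x*y
  ∂f/∂y = 2*x^2
  ∂f/∂z = 0.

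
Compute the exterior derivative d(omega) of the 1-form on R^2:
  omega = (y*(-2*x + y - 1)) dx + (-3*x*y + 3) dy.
d(omega) = (2*x - 5*y + 1) dx ∧ dy

For a 1-form omega = sum_i f_i dx_i, the exterior derivative is
  d(omega) = sum_{i < j} (∂f_j/∂x_i - ∂f_i/∂x_j) dx_i ∧ dx_j.
  coefficient of dx ∧ dy: ∂f_2/∂x - ∂f_1/∂y = ∂(-3*x*y + 3)/∂x - ∂(y*(-2*x + y - 1))/∂y = 2*x - 5*y + 1
Assembling: d(omega) = (2*x - 5*y + 1) dx ∧ dy.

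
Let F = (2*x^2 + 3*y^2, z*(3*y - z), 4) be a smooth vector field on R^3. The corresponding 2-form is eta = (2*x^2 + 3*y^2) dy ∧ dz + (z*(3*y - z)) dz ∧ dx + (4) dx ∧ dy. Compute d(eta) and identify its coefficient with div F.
d(eta) = (4*x + 3*z) dx ∧ dy ∧ dz; div F = 4*x + 3*z

For a 2-form in R^3 of the form above, applying d gives a 3-form with coefficient ∂P/∂x + ∂Q/∂y + ∂R/∂z:
  ∂P/∂x = 4*x
  ∂Q/∂y = 3*z
  ∂R/∂z = 0
Sum = 4*x + 3*z, which is exactly div F.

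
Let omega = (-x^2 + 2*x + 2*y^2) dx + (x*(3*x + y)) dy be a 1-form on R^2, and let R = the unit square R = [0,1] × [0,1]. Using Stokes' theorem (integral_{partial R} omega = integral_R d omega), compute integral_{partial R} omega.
integral_(partial R) omega = 3/2

Stokes: integral_partial_R omega = integral_R d omega with d omega = (∂Q/∂x - ∂P/∂y) dx ∧ dy.
  ∂Q/∂x = 6*x + y
  ∂P/∂y = 4*y
  integrand = ∂Q/∂x - ∂P/∂y = 6*x - 3*y.
Integrating over R: integral_0^1 integral_0^1 (6*x - 3*y) dx dy = 3/2.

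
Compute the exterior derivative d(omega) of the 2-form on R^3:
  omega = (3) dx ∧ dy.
d(omega) = 0

For a 2-form omega = sum_{i<j} g_{ij} dx_i ∧ dx_j, the exterior derivative is
  d(omega) = sum_{i<j} d(g_{ij}) ∧ dx_i ∧ dx_j = sum_{i<j, k} (∂g_{ij}/∂x_k) dx_k ∧ dx_i ∧ dx_j.
Expand each term, using dx_k ∧ dx_i ∧ dx_j = sgn(permutation) dx_{(a)} ∧ dx_{(b)} ∧ dx_{(c)} with (a < b < c) sorted:

Collecting like 3-forms: d(omega) = 0.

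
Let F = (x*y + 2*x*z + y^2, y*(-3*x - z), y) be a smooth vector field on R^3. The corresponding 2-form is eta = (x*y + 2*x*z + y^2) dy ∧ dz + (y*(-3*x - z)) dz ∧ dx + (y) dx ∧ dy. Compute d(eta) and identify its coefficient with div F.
d(eta) = (-3*x + y + z) dx ∧ dy ∧ dz; div F = -3*x + y + z

For a 2-form in R^3 of the form above, applying d gives a 3-form with coefficient ∂P/∂x + ∂Q/∂y + ∂R/∂z:
  ∂P/∂x = y + 2*z
  ∂Q/∂y = -3*x - z
  ∂R/∂z = 0
Sum = -3*x + y + z, which is exactly div F.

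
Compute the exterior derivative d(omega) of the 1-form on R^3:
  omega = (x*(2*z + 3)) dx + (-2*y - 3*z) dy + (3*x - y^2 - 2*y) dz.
d(omega) = (3 - 2*x) dx ∧ dz + (1 - 2*y) dy ∧ dz

For a 1-form omega = sum_i f_i dx_i, the exterior derivative is
  d(omega) = sum_{i < j} (∂f_j/∂x_i - ∂f_i/∂x_j) dx_i ∧ dx_j.
  coefficient of dx ∧ dz: ∂f_3/∂x - ∂f_1/∂z = ∂(3*x - y^2 - 2*y)/∂x - ∂(x*(2*z + 3))/∂z = 3 - 2*x
  coefficient of dy ∧ dz: ∂f_3/∂y - ∂f_2/∂z = ∂(3*x - y^2 - 2*y)/∂y - ∂(-2*y - 3*z)/∂z = 1 - 2*y
Assembling: d(omega) = (3 - 2*x) dx ∧ dz + (1 - 2*y) dy ∧ dz.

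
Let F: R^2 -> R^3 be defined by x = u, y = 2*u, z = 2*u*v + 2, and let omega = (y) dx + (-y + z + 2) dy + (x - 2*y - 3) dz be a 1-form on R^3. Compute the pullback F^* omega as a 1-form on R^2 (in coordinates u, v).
F^* omega = (-2*u*v - 2*u - 6*v + 8) du + (6*u*(-u - 1)) dv

Using F^*(f dg) = (f ∘ F) d(g ∘ F), substitute each coordinate x_i by F_i(u, v) in f_i, and replace dx_i by d F_i = (∂F_i/∂u) du + (∂F_i/∂v) dv.
  For the x component: f_1(F) = 2*u; d F_1 = (1) du + (0) dv
  For the y component: f_2(F) = 2*u*v - 2*u + 4; d F_2 = (2) du + (0) dv
  For the z component: f_3(F) = -3*u - 3; d F_3 = (2*v) du + (2*u) dv
Combining and collecting du, dv coefficients:
  coeff of du: -2*u*v - 2*u - 6*v + 8
  coeff of dv: 6*u*(-u - 1)
F^* omega = (-2*u*v - 2*u - 6*v + 8) du + (6*u*(-u - 1)) dv.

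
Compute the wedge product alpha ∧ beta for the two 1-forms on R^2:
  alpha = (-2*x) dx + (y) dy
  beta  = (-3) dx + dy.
alpha ∧ beta = (-2*x + 3*y) dx ∧ dy

Distribute the wedge, using dx_i ∧ dx_j = -dx_j ∧ dx_i and dx_i ∧ dx_i = 0. For each pair (i, j) with i < j, the coefficient of dx_i ∧ dx_j in alpha ∧ beta is (alpha_i * beta_j - alpha_j * beta_i). Collecting: alpha ∧ beta = (-2*x + 3*y) dx ∧ dy.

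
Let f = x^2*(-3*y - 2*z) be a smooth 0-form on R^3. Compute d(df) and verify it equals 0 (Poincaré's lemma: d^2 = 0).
d(df) = 0

Step 1: df = sum_i (∂f/∂x_i) dx_i = (2*x*(-3*y - 2*z)) dx + (-3*x^2) dy + (-2*x^2) dz.
Step 2: Apply d again. Using the 1-form formula, the coefficient of dx ∧ dy in d(df) is ∂^2 f/∂x ∂y - ∂^2 f/∂y ∂x = (-6*x) - (-6*x) = 0 (equality of mixed partials for smooth f).
Similarly for dx ∧ dz and dy ∧ dz — all coefficients vanish. So d(df) = 0.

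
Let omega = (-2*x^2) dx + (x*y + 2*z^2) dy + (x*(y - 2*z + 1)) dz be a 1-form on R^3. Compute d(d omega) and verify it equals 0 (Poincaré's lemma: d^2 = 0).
d(d omega) = 0

Step 1: d omega = sum_{i<j} (∂f_j/∂x_i - ∂f_i/∂x_j) dx_i ∧ dx_j:
  coeff of dx ∧ dy: y
  coeff of dx ∧ dz: y - 2*z + 1
  coeff of dy ∧ dz: x - 4*z
Step 2: Apply d again to each 2-form coefficient. The only possible 3-form in R^3 is dx ∧ dy ∧ dz, with coefficient
  ∂(coeff of dy∧dz)/∂x - ∂(coeff of dx∧dz)/∂y + ∂(coeff of dx∧dy)/∂z
  = ∂/∂x (x - 4*z) - ∂/∂y (y - 2*z + 1) + ∂/∂z (y).
Each of these terms simplifies to sums of mixed partials that cancel in pairs. The result is 0 (by equality of mixed partials for smooth functions — Schwarz / Clairaut).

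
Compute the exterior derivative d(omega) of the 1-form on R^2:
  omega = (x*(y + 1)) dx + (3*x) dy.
d(omega) = (3 - x) dx ∧ dy

For a 1-form omega = sum_i f_i dx_i, the exterior derivative is
  d(omega) = sum_{i < j} (∂f_j/∂x_i - ∂f_i/∂x_j) dx_i ∧ dx_j.
  coefficient of dx ∧ dy: ∂f_2/∂x - ∂f_1/∂y = ∂(3*x)/∂x - ∂(x*(y + 1))/∂y = 3 - x
Assembling: d(omega) = (3 - x) dx ∧ dy.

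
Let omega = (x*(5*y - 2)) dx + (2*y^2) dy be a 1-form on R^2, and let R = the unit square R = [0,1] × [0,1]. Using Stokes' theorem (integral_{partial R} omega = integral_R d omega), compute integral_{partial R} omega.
integral_(partial R) omega = -5/2

Stokes: integral_partial_R omega = integral_R d omega with d omega = (∂Q/∂x - ∂P/∂y) dx ∧ dy.
  ∂Q/∂x = 0
  ∂P/∂y = 5*x
  integrand = ∂Q/∂x - ∂P/∂y = -5*x.
Integrating over R: integral_0^1 integral_0^1 (-5*x) dx dy = -5/2.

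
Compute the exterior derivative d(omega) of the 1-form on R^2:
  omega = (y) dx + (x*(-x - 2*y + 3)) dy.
d(omega) = (-2*x - 2*y + 2) dx ∧ dy

For a 1-form omega = sum_i f_i dx_i, the exterior derivative is
  d(omega) = sum_{i < j} (∂f_j/∂x_i - ∂f_i/∂x_j) dx_i ∧ dx_j.
  coefficient of dx ∧ dy: ∂f_2/∂x - ∂f_1/∂y = ∂(x*(-x - 2*y + 3))/∂x - ∂(y)/∂y = -2*x - 2*y + 2
Assembling: d(omega) = (-2*x - 2*y + 2) dx ∧ dy.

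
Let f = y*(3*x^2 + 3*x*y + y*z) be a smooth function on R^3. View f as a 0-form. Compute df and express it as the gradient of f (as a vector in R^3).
df = (3*y*(2*x + y)) dx + (3*x^2 + 6*x*y + 2*y*z) dy + (y^2) dz; grad f = (3*y*(2*x + y), 3*x^2 + 6*x*y + 2*y*z, y^2)

For a 0-form f, d f = (∂f/∂x) dx + (∂f/∂y) dy + (∂f/∂z) dz. The components of the vector representation are exactly the entries of grad f in Cartesian coordinates:
  ∂f/∂x = 3*y*(2*x + y)
  ∂f/∂y = 3*x^2 + 6*x*y + 2*y*z
  ∂f/∂z = y^2.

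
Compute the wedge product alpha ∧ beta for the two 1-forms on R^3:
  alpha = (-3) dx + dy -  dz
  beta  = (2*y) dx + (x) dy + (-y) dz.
alpha ∧ beta = (-3*x - 2*y) dx ∧ dy + (5*y) dx ∧ dz + (x - y) dy ∧ dz

Distribute the wedge, using dx_i ∧ dx_j = -dx_j ∧ dx_i and dx_i ∧ dx_i = 0. For each pair (i, j) with i < j, the coefficient of dx_i ∧ dx_j in alpha ∧ beta is (alpha_i * beta_j - alpha_j * beta_i). Collecting: alpha ∧ beta = (-3*x - 2*y) dx ∧ dy + (5*y) dx ∧ dz + (x - y) dy ∧ dz.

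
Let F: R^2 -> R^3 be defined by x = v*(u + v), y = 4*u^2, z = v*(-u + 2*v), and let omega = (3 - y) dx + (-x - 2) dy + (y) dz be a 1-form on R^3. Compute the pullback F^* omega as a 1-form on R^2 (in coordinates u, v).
F^* omega = (-16*u^2*v - 8*u*v^2 - 16*u + 3*v) du + (-8*u^3 + 8*u^2*v + 3*u + 6*v) dv

Using F^*(f dg) = (f ∘ F) d(g ∘ F), substitute each coordinate x_i by F_i(u, v) in f_i, and replace dx_i by d F_i = (∂F_i/∂u) du + (∂F_i/∂v) dv.
  For the x component: f_1(F) = 3 - 4*u^2; d F_1 = (v) du + (u + 2*v) dv
  For the y component: f_2(F) = -u*v - v^2 - 2; d F_2 = (8*u) du + (0) dv
  For the z component: f_3(F) = 4*u^2; d F_3 = (-v) du + (-u + 4*v) dv
Combining and collecting du, dv coefficients:
  coeff of du: -16*u^2*v - 8*u*v^2 - 16*u + 3*v
  coeff of dv: -8*u^3 + 8*u^2*v + 3*u + 6*v
F^* omega = (-16*u^2*v - 8*u*v^2 - 16*u + 3*v) du + (-8*u^3 + 8*u^2*v + 3*u + 6*v) dv.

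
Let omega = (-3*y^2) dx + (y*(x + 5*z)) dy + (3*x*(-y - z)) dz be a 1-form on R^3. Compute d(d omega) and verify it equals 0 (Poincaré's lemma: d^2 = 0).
d(d omega) = 0

Step 1: d omega = sum_{i<j} (∂f_j/∂x_i - ∂f_i/∂x_j) dx_i ∧ dx_j:
  coeff of dx ∧ dy: 7*y
  coeff of dx ∧ dz: -3*y - 3*z
  coeff of dy ∧ dz: -3*x - 5*y
Step 2: Apply d again to each 2-form coefficient. The only possible 3-form in R^3 is dx ∧ dy ∧ dz, with coefficient
  ∂(coeff of dy∧dz)/∂x - ∂(coeff of dx∧dz)/∂y + ∂(coeff of dx∧dy)/∂z
  = ∂/∂x (-3*x - 5*y) - ∂/∂y (-3*y - 3*z) + ∂/∂z (7*y).
Each of these terms simplifies to sums of mixed partials that cancel in pairs. The result is 0 (by equality of mixed partials for smooth functions — Schwarz / Clairaut).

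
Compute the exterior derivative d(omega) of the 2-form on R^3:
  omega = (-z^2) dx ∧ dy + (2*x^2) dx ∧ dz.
d(omega) = (-2*z) dx ∧ dy ∧ dz

For a 2-form omega = sum_{i<j} g_{ij} dx_i ∧ dx_j, the exterior derivative is
  d(omega) = sum_{i<j} d(g_{ij}) ∧ dx_i ∧ dx_j = sum_{i<j, k} (∂g_{ij}/∂x_k) dx_k ∧ dx_i ∧ dx_j.
Expand each term, using dx_k ∧ dx_i ∧ dx_j = sgn(permutation) dx_{(a)} ∧ dx_{(b)} ∧ dx_{(c)} with (a < b < c) sorted:
  d(-z^2) includes (∂/∂z)(-z^2) dz = (-2*z) dz, which multiplied by dx ∧ dy gives (-2*z) dx ∧ dy ∧ dz
Collecting like 3-forms: d(omega) = (-2*z) dx ∧ dy ∧ dz.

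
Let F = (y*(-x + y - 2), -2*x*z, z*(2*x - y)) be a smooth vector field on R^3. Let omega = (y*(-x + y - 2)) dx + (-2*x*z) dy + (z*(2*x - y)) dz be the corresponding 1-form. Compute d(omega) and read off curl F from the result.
d(omega) = (2*x - z) dy ∧ dz + (-2*z) dz ∧ dx + (x - 2*y - 2*z + 2) dx ∧ dy; curl F = (2*x - z, -2*z, x - 2*y - 2*z + 2)

d omega = sum_{i<j} (∂f_j/∂x_i - ∂f_i/∂x_j) dx_i ∧ dx_j. Under the identification (dy ∧ dz, dz ∧ dx, dx ∧ dy) ↔ (e_x, e_y, e_z), the coefficients are exactly the components of curl F. Compute:
  ∂R/∂y - ∂Q/∂z = (-z) - (-2*x) = 2*x - z
  ∂P/∂z - ∂R/∂x = (0) - (2*z) = -2*z
  ∂Q/∂x - ∂P/∂y = (-2*z) - (-x + 2*y - 2) = x - 2*y - 2*z + 2.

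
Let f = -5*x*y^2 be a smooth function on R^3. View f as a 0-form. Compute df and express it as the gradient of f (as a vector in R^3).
df = (-5*y^2) dx + (-10*x*y) dy + (0) dz; grad f = (-5*y^2, -10*x*y, 0)

For a 0-form f, d f = (∂f/∂x) dx + (∂f/∂y) dy + (∂f/∂z) dz. The components of the vector representation are exactly the entries of grad f in Cartesian coordinates:
  ∂f/∂x = -5*y^2
  ∂f/∂y = -10*x*y
  ∂f/∂z = 0.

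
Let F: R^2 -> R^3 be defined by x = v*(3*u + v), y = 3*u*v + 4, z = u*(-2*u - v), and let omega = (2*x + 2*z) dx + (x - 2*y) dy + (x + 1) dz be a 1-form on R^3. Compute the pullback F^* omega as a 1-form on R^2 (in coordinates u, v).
F^* omega = (-24*u^2*v - 4*u*v^2 - 4*u + 8*v^3 - 25*v) du + (-12*u^3 - 8*u^2*v + 16*u*v^2 - 25*u + 4*v^3) dv

Using F^*(f dg) = (f ∘ F) d(g ∘ F), substitute each coordinate x_i by F_i(u, v) in f_i, and replace dx_i by d F_i = (∂F_i/∂u) du + (∂F_i/∂v) dv.
  For the x component: f_1(F) = -4*u^2 + 4*u*v + 2*v^2; d F_1 = (3*v) du + (3*u + 2*v) dv
  For the y component: f_2(F) = -3*u*v + v^2 - 8; d F_2 = (3*v) du + (3*u) dv
  For the z component: f_3(F) = 3*u*v + v^2 + 1; d F_3 = (-4*u - v) du + (-u) dv
Combining and collecting du, dv coefficients:
  coeff of du: -24*u^2*v - 4*u*v^2 - 4*u + 8*v^3 - 25*v
  coeff of dv: -12*u^3 - 8*u^2*v + 16*u*v^2 - 25*u + 4*v^3
F^* omega = (-24*u^2*v - 4*u*v^2 - 4*u + 8*v^3 - 25*v) du + (-12*u^3 - 8*u^2*v + 16*u*v^2 - 25*u + 4*v^3) dv.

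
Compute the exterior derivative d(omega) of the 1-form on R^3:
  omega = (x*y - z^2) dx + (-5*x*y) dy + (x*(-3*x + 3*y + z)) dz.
d(omega) = (-x - 5*y) dx ∧ dy + (-6*x + 3*y + 3*z) dx ∧ dz + (3*x) dy ∧ dz

For a 1-form omega = sum_i f_i dx_i, the exterior derivative is
  d(omega) = sum_{i < j} (∂f_j/∂x_i - ∂f_i/∂x_j) dx_i ∧ dx_j.
  coefficient of dx ∧ dy: ∂f_2/∂x - ∂f_1/∂y = ∂(-5*x*y)/∂x - ∂(x*y - z^2)/∂y = -x - 5*y
  coefficient of dx ∧ dz: ∂f_3/∂x - ∂f_1/∂z = ∂(x*(-3*x + 3*y + z))/∂x - ∂(x*y - z^2)/∂z = -6*x + 3*y + 3*z
  coefficient of dy ∧ dz: ∂f_3/∂y - ∂f_2/∂z = ∂(x*(-3*x + 3*y + z))/∂y - ∂(-5*x*y)/∂z = 3*x
Assembling: d(omega) = (-x - 5*y) dx ∧ dy + (-6*x + 3*y + 3*z) dx ∧ dz + (3*x) dy ∧ dz.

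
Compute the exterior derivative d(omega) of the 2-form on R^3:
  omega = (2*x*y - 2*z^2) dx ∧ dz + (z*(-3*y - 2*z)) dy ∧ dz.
d(omega) = (-2*x) dx ∧ dy ∧ dz

For a 2-form omega = sum_{i<j} g_{ij} dx_i ∧ dx_j, the exterior derivative is
  d(omega) = sum_{i<j} d(g_{ij}) ∧ dx_i ∧ dx_j = sum_{i<j, k} (∂g_{ij}/∂x_k) dx_k ∧ dx_i ∧ dx_j.
Expand each term, using dx_k ∧ dx_i ∧ dx_j = sgn(permutation) dx_{(a)} ∧ dx_{(b)} ∧ dx_{(c)} with (a < b < c) sorted:
  d(2*x*y - 2*z^2) includes (∂/∂y)(2*x*y - 2*z^2) dy = (2*x) dy, which multiplied by dx ∧ dz gives (-2*x) dx ∧ dy ∧ dz
Collecting like 3-forms: d(omega) = (-2*x) dx ∧ dy ∧ dz.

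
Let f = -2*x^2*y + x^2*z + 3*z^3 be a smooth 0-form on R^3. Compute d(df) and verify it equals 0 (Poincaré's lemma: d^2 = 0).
d(df) = 0

Step 1: df = sum_i (∂f/∂x_i) dx_i = (2*x*(-2*y + z)) dx + (-2*x^2) dy + (x^2 + 9*z^2) dz.
Step 2: Apply d again. Using the 1-form formula, the coefficient of dx ∧ dy in d(df) is ∂^2 f/∂x ∂y - ∂^2 f/∂y ∂x = (-4*x) - (-4*x) = 0 (equality of mixed partials for smooth f).
Similarly for dx ∧ dz and dy ∧ dz — all coefficients vanish. So d(df) = 0.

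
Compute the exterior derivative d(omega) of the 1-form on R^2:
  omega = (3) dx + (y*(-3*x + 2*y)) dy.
d(omega) = (-3*y) dx ∧ dy

For a 1-form omega = sum_i f_i dx_i, the exterior derivative is
  d(omega) = sum_{i < j} (∂f_j/∂x_i - ∂f_i/∂x_j) dx_i ∧ dx_j.
  coefficient of dx ∧ dy: ∂f_2/∂x - ∂f_1/∂y = ∂(y*(-3*x + 2*y))/∂x - ∂(3)/∂y = -3*y
Assembling: d(omega) = (-3*y) dx ∧ dy.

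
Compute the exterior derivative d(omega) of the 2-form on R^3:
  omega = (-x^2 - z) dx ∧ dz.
d(omega) = 0

For a 2-form omega = sum_{i<j} g_{ij} dx_i ∧ dx_j, the exterior derivative is
  d(omega) = sum_{i<j} d(g_{ij}) ∧ dx_i ∧ dx_j = sum_{i<j, k} (∂g_{ij}/∂x_k) dx_k ∧ dx_i ∧ dx_j.
Expand each term, using dx_k ∧ dx_i ∧ dx_j = sgn(permutation) dx_{(a)} ∧ dx_{(b)} ∧ dx_{(c)} with (a < b < c) sorted:

Collecting like 3-forms: d(omega) = 0.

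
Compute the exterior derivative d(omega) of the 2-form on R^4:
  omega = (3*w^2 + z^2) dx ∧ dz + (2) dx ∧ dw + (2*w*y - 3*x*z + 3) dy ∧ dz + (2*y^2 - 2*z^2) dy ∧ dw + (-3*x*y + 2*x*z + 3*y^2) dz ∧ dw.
d(omega) = (6*w - 3*y + 2*z) dx ∧ dz ∧ dw + (-3*z) dx ∧ dy ∧ dz + (-3*x + 8*y + 4*z) dy ∧ dz ∧ dw

For a 2-form omega = sum_{i<j} g_{ij} dx_i ∧ dx_j, the exterior derivative is
  d(omega) = sum_{i<j} d(g_{ij}) ∧ dx_i ∧ dx_j = sum_{i<j, k} (∂g_{ij}/∂x_k) dx_k ∧ dx_i ∧ dx_j.
Expand each term, using dx_k ∧ dx_i ∧ dx_j = sgn(permutation) dx_{(a)} ∧ dx_{(b)} ∧ dx_{(c)} with (a < b < c) sorted:
  d(3*w^2 + z^2) includes (∂/∂w)(3*w^2 + z^2) dw = (6*w) dw, which multiplied by dx ∧ dz gives (6*w) dx ∧ dz ∧ dw
  d(2*w*y - 3*x*z + 3) includes (∂/∂x)(2*w*y - 3*x*z + 3) dx = (-3*z) dx, which multiplied by dy ∧ dz gives (-3*z) dx ∧ dy ∧ dz
  d(2*w*y - 3*x*z + 3) includes (∂/∂w)(2*w*y - 3*x*z + 3) dw = (2*y) dw, which multiplied by dy ∧ dz gives (2*y) dy ∧ dz ∧ dw
  d(2*y^2 - 2*z^2) includes (∂/∂z)(2*y^2 - 2*z^2) dz = (-4*z) dz, which multiplied by dy ∧ dw gives (4*z) dy ∧ dz ∧ dw
  d(-3*x*y + 2*x*z + 3*y^2) includes (∂/∂x)(-3*x*y + 2*x*z + 3*y^2) dx = (-3*y + 2*z) dx, which multiplied by dz ∧ dw gives (-3*y + 2*z) dx ∧ dz ∧ dw
  d(-3*x*y + 2*x*z + 3*y^2) includes (∂/∂y)(-3*x*y + 2*x*z + 3*y^2) dy = (-3*x + 6*y) dy, which multiplied by dz ∧ dw gives (-3*x + 6*y) dy ∧ dz ∧ dw
Collecting like 3-forms: d(omega) = (6*w - 3*y + 2*z) dx ∧ dz ∧ dw + (-3*z) dx ∧ dy ∧ dz + (-3*x + 8*y + 4*z) dy ∧ dz ∧ dw.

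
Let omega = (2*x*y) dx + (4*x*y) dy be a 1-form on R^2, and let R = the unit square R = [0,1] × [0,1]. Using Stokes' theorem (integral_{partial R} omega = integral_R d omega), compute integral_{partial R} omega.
integral_(partial R) omega = 1

Stokes: integral_partial_R omega = integral_R d omega with d omega = (∂Q/∂x - ∂P/∂y) dx ∧ dy.
  ∂Q/∂x = 4*y
  ∂P/∂y = 2*x
  integrand = ∂Q/∂x - ∂P/∂y = -2*x + 4*y.
Integrating over R: integral_0^1 integral_0^1 (-2*x + 4*y) dx dy = 1.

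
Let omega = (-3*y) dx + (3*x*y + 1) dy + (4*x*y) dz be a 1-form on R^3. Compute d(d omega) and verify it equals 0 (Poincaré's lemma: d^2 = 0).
d(d omega) = 0

Step 1: d omega = sum_{i<j} (∂f_j/∂x_i - ∂f_i/∂x_j) dx_i ∧ dx_j:
  coeff of dx ∧ dy: 3*y + 3
  coeff of dx ∧ dz: 4*y
  coeff of dy ∧ dz: 4*x
Step 2: Apply d again to each 2-form coefficient. The only possible 3-form in R^3 is dx ∧ dy ∧ dz, with coefficient
  ∂(coeff of dy∧dz)/∂x - ∂(coeff of dx∧dz)/∂y + ∂(coeff of dx∧dy)/∂z
  = ∂/∂x (4*x) - ∂/∂y (4*y) + ∂/∂z (3*y + 3).
Each of these terms simplifies to sums of mixed partials that cancel in pairs. The result is 0 (by equality of mixed partials for smooth functions — Schwarz / Clairaut).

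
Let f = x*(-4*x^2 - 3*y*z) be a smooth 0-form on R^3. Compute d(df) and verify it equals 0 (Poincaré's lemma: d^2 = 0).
d(df) = 0

Step 1: df = sum_i (∂f/∂x_i) dx_i = (-12*x^2 - 3*y*z) dx + (-3*x*z) dy + (-3*x*y) dz.
Step 2: Apply d again. Using the 1-form formula, the coefficient of dx ∧ dy in d(df) is ∂^2 f/∂x ∂y - ∂^2 f/∂y ∂x = (-3*z) - (-3*z) = 0 (equality of mixed partials for smooth f).
Similarly for dx ∧ dz and dy ∧ dz — all coefficients vanish. So d(df) = 0.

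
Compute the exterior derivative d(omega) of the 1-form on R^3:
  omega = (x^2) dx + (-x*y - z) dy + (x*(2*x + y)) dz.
d(omega) = (-y) dx ∧ dy + (4*x + y) dx ∧ dz + (x + 1) dy ∧ dz

For a 1-form omega = sum_i f_i dx_i, the exterior derivative is
  d(omega) = sum_{i < j} (∂f_j/∂x_i - ∂f_i/∂x_j) dx_i ∧ dx_j.
  coefficient of dx ∧ dy: ∂f_2/∂x - ∂f_1/∂y = ∂(-x*y - z)/∂x - ∂(x^2)/∂y = -y
  coefficient of dx ∧ dz: ∂f_3/∂x - ∂f_1/∂z = ∂(x*(2*x + y))/∂x - ∂(x^2)/∂z = 4*x + y
  coefficient of dy ∧ dz: ∂f_3/∂y - ∂f_2/∂z = ∂(x*(2*x + y))/∂y - ∂(-x*y - z)/∂z = x + 1
Assembling: d(omega) = (-y) dx ∧ dy + (4*x + y) dx ∧ dz + (x + 1) dy ∧ dz.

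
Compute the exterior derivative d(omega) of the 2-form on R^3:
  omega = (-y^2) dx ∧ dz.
d(omega) = (2*y) dx ∧ dy ∧ dz

For a 2-form omega = sum_{i<j} g_{ij} dx_i ∧ dx_j, the exterior derivative is
  d(omega) = sum_{i<j} d(g_{ij}) ∧ dx_i ∧ dx_j = sum_{i<j, k} (∂g_{ij}/∂x_k) dx_k ∧ dx_i ∧ dx_j.
Expand each term, using dx_k ∧ dx_i ∧ dx_j = sgn(permutation) dx_{(a)} ∧ dx_{(b)} ∧ dx_{(c)} with (a < b < c) sorted:
  d(-y^2) includes (∂/∂y)(-y^2) dy = (-2*y) dy, which multiplied by dx ∧ dz gives (2*y) dx ∧ dy ∧ dz
Collecting like 3-forms: d(omega) = (2*y) dx ∧ dy ∧ dz.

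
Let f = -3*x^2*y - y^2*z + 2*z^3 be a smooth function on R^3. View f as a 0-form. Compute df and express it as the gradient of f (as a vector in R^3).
df = (-6*x*y) dx + (-3*x^2 - 2*y*z) dy + (-y^2 + 6*z^2) dz; grad f = (-6*x*y, -3*x^2 - 2*y*z, -y^2 + 6*z^2)

For a 0-form f, d f = (∂f/∂x) dx + (∂f/∂y) dy + (∂f/∂z) dz. The components of the vector representation are exactly the entries of grad f in Cartesian coordinates:
  ∂f/∂x = -6*x*y
  ∂f/∂y = -3*x^2 - 2*y*z
  ∂f/∂z = -y^2 + 6*z^2.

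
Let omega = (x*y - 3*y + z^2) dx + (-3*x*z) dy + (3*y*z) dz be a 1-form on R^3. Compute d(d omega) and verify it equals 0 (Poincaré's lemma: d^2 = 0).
d(d omega) = 0

Step 1: d omega = sum_{i<j} (∂f_j/∂x_i - ∂f_i/∂x_j) dx_i ∧ dx_j:
  coeff of dx ∧ dy: -x - 3*z + 3
  coeff of dx ∧ dz: -2*z
  coeff of dy ∧ dz: 3*x + 3*z
Step 2: Apply d again to each 2-form coefficient. The only possible 3-form in R^3 is dx ∧ dy ∧ dz, with coefficient
  ∂(coeff of dy∧dz)/∂x - ∂(coeff of dx∧dz)/∂y + ∂(coeff of dx∧dy)/∂z
  = ∂/∂x (3*x + 3*z) - ∂/∂y (-2*z) + ∂/∂z (-x - 3*z + 3).
Each of these terms simplifies to sums of mixed partials that cancel in pairs. The result is 0 (by equality of mixed partials for smooth functions — Schwarz / Clairaut).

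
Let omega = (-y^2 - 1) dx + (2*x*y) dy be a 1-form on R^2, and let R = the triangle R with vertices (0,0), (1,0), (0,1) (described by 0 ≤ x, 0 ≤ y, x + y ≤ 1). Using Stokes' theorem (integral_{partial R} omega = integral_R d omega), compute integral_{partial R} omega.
integral_(partial R) omega = 2/3

Stokes: integral_partial_R omega = integral_R d omega with d omega = (∂Q/∂x - ∂P/∂y) dx ∧ dy.
  ∂Q/∂x = 2*y
  ∂P/∂y = -2*y
  integrand = ∂Q/∂x - ∂P/∂y = 4*y.
Integrating over R: integral_0^1 integral_0^{1-x} (4*y) dy dx = 2/3.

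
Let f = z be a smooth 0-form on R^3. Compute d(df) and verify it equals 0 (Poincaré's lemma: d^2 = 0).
d(df) = 0

Step 1: df = sum_i (∂f/∂x_i) dx_i = (0) dx + (0) dy + (1) dz.
Step 2: Apply d again. Using the 1-form formula, the coefficient of dx ∧ dy in d(df) is ∂^2 f/∂x ∂y - ∂^2 f/∂y ∂x = (0) - (0) = 0 (equality of mixed partials for smooth f).
Similarly for dx ∧ dz and dy ∧ dz — all coefficients vanish. So d(df) = 0.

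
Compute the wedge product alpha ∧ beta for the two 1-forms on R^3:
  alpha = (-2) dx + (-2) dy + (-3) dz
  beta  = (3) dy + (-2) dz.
alpha ∧ beta = (-6) dx ∧ dy + (4) dx ∧ dz + (13) dy ∧ dz

Distribute the wedge, using dx_i ∧ dx_j = -dx_j ∧ dx_i and dx_i ∧ dx_i = 0. For each pair (i, j) with i < j, the coefficient of dx_i ∧ dx_j in alpha ∧ beta is (alpha_i * beta_j - alpha_j * beta_i). Collecting: alpha ∧ beta = (-6) dx ∧ dy + (4) dx ∧ dz + (13) dy ∧ dz.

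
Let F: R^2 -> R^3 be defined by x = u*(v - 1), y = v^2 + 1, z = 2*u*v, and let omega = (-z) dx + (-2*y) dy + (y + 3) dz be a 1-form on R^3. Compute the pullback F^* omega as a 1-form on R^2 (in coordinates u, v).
F^* omega = (2*v*(-u*v + u + v^2 + 4)) du + (-2*u^2*v + 2*u*v^2 + 8*u - 4*v^3 - 4*v) dv

Using F^*(f dg) = (f ∘ F) d(g ∘ F), substitute each coordinate x_i by F_i(u, v) in f_i, and replace dx_i by d F_i = (∂F_i/∂u) du + (∂F_i/∂v) dv.
  For the x component: f_1(F) = -2*u*v; d F_1 = (v - 1) du + (u) dv
  For the y component: f_2(F) = -2*v^2 - 2; d F_2 = (0) du + (2*v) dv
  For the z component: f_3(F) = v^2 + 4; d F_3 = (2*v) du + (2*u) dv
Combining and collecting du, dv coefficients:
  coeff of du: 2*v*(-u*v + u + v^2 + 4)
  coeff of dv: -2*u^2*v + 2*u*v^2 + 8*u - 4*v^3 - 4*v
F^* omega = (2*v*(-u*v + u + v^2 + 4)) du + (-2*u^2*v + 2*u*v^2 + 8*u - 4*v^3 - 4*v) dv.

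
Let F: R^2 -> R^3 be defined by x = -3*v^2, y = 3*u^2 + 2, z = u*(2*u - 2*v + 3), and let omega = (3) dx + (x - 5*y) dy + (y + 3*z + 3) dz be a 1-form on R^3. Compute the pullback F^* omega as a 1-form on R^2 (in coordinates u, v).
F^* omega = (-54*u^3 - 42*u^2*v + 63*u^2 - 6*u*v^2 - 36*u*v - 13*u - 10*v + 15) du + (-18*u^3 + 12*u^2*v - 18*u^2 - 10*u - 18*v) dv

Using F^*(f dg) = (f ∘ F) d(g ∘ F), substitute each coordinate x_i by F_i(u, v) in f_i, and replace dx_i by d F_i = (∂F_i/∂u) du + (∂F_i/∂v) dv.
  For the x component: f_1(F) = 3; d F_1 = (0) du + (-6*v) dv
  For the y component: f_2(F) = -15*u^2 - 3*v^2 - 10; d F_2 = (6*u) du + (0) dv
  For the z component: f_3(F) = 9*u^2 - 6*u*v + 9*u + 5; d F_3 = (4*u - 2*v + 3) du + (-2*u) dv
Combining and collecting du, dv coefficients:
  coeff of du: -54*u^3 - 42*u^2*v + 63*u^2 - 6*u*v^2 - 36*u*v - 13*u - 10*v + 15
  coeff of dv: -18*u^3 + 12*u^2*v - 18*u^2 - 10*u - 18*v
F^* omega = (-54*u^3 - 42*u^2*v + 63*u^2 - 6*u*v^2 - 36*u*v - 13*u - 10*v + 15) du + (-18*u^3 + 12*u^2*v - 18*u^2 - 10*u - 18*v) dv.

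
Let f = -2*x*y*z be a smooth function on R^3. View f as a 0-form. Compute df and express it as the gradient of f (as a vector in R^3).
df = (-2*y*z) dx + (-2*x*z) dy + (-2*x*y) dz; grad f = (-2*y*z, -2*x*z, -2*x*y)

For a 0-form f, d f = (∂f/∂x) dx + (∂f/∂y) dy + (∂f/∂z) dz. The components of the vector representation are exactly the entries of grad f in Cartesian coordinates:
  ∂f/∂x = -2*y*z
  ∂f/∂y = -2*x*z
  ∂f/∂z = -2*x*y.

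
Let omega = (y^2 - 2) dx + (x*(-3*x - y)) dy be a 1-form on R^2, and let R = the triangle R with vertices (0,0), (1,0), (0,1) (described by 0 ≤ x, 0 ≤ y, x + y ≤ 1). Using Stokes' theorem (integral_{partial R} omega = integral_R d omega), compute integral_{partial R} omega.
integral_(partial R) omega = -3/2

Stokes: integral_partial_R omega = integral_R d omega with d omega = (∂Q/∂x - ∂P/∂y) dx ∧ dy.
  ∂Q/∂x = -6*x - y
  ∂P/∂y = 2*y
  integrand = ∂Q/∂x - ∂P/∂y = -6*x - 3*y.
Integrating over R: integral_0^1 integral_0^{1-x} (-6*x - 3*y) dy dx = -3/2.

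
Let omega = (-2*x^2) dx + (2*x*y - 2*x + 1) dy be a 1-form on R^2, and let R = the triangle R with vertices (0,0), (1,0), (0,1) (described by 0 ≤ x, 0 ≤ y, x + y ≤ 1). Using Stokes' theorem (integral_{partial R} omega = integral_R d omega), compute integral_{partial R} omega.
integral_(partial R) omega = -2/3

Stokes: integral_partial_R omega = integral_R d omega with d omega = (∂Q/∂x - ∂P/∂y) dx ∧ dy.
  ∂Q/∂x = 2*y - 2
  ∂P/∂y = 0
  integrand = ∂Q/∂x - ∂P/∂y = 2*y - 2.
Integrating over R: integral_0^1 integral_0^{1-x} (2*y - 2) dy dx = -2/3.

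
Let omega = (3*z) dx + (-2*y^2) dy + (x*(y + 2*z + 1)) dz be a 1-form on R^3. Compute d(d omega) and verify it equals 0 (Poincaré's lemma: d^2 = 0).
d(d omega) = 0

Step 1: d omega = sum_{i<j} (∂f_j/∂x_i - ∂f_i/∂x_j) dx_i ∧ dx_j:
  coeff of dx ∧ dy: 0
  coeff of dx ∧ dz: y + 2*z - 2
  coeff of dy ∧ dz: x
Step 2: Apply d again to each 2-form coefficient. The only possible 3-form in R^3 is dx ∧ dy ∧ dz, with coefficient
  ∂(coeff of dy∧dz)/∂x - ∂(coeff of dx∧dz)/∂y + ∂(coeff of dx∧dy)/∂z
  = ∂/∂x (x) - ∂/∂y (y + 2*z - 2) + ∂/∂z (0).
Each of these terms simplifies to sums of mixed partials that cancel in pairs. The result is 0 (by equality of mixed partials for smooth functions — Schwarz / Clairaut).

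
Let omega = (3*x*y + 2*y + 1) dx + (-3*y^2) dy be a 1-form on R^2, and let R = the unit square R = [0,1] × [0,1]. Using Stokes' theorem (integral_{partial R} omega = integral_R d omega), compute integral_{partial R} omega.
integral_(partial R) omega = -7/2

Stokes: integral_partial_R omega = integral_R d omega with d omega = (∂Q/∂x - ∂P/∂y) dx ∧ dy.
  ∂Q/∂x = 0
  ∂P/∂y = 3*x + 2
  integrand = ∂Q/∂x - ∂P/∂y = -3*x - 2.
Integrating over R: integral_0^1 integral_0^1 (-3*x - 2) dx dy = -7/2.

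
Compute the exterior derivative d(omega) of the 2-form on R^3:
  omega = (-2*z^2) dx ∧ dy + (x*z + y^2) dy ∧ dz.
d(omega) = (-3*z) dx ∧ dy ∧ dz

For a 2-form omega = sum_{i<j} g_{ij} dx_i ∧ dx_j, the exterior derivative is
  d(omega) = sum_{i<j} d(g_{ij}) ∧ dx_i ∧ dx_j = sum_{i<j, k} (∂g_{ij}/∂x_k) dx_k ∧ dx_i ∧ dx_j.
Expand each term, using dx_k ∧ dx_i ∧ dx_j = sgn(permutation) dx_{(a)} ∧ dx_{(b)} ∧ dx_{(c)} with (a < b < c) sorted:
  d(-2*z^2) includes (∂/∂z)(-2*z^2) dz = (-4*z) dz, which multiplied by dx ∧ dy gives (-4*z) dx ∧ dy ∧ dz
  d(x*z + y^2) includes (∂/∂x)(x*z + y^2) dx = (z) dx, which multiplied by dy ∧ dz gives (z) dx ∧ dy ∧ dz
Collecting like 3-forms: d(omega) = (-3*z) dx ∧ dy ∧ dz.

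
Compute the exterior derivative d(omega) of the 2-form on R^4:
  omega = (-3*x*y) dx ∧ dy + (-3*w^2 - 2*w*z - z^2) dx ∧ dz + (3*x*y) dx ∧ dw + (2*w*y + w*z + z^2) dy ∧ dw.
d(omega) = (-6*w - 2*z) dx ∧ dz ∧ dw + (-3*x) dx ∧ dy ∧ dw + (-w - 2*z) dy ∧ dz ∧ dw

For a 2-form omega = sum_{i<j} g_{ij} dx_i ∧ dx_j, the exterior derivative is
  d(omega) = sum_{i<j} d(g_{ij}) ∧ dx_i ∧ dx_j = sum_{i<j, k} (∂g_{ij}/∂x_k) dx_k ∧ dx_i ∧ dx_j.
Expand each term, using dx_k ∧ dx_i ∧ dx_j = sgn(permutation) dx_{(a)} ∧ dx_{(b)} ∧ dx_{(c)} with (a < b < c) sorted:
  d(-3*w^2 - 2*w*z - z^2) includes (∂/∂w)(-3*w^2 - 2*w*z - z^2) dw = (-6*w - 2*z) dw, which multiplied by dx ∧ dz gives (-6*w - 2*z) dx ∧ dz ∧ dw
  d(3*x*y) includes (∂/∂y)(3*x*y) dy = (3*x) dy, which multiplied by dx ∧ dw gives (-3*x) dx ∧ dy ∧ dw
  d(2*w*y + w*z + z^2) includes (∂/∂z)(2*w*y + w*z + z^2) dz = (w + 2*z) dz, which multiplied by dy ∧ dw gives (-w - 2*z) dy ∧ dz ∧ dw
Collecting like 3-forms: d(omega) = (-6*w - 2*z) dx ∧ dz ∧ dw + (-3*x) dx ∧ dy ∧ dw + (-w - 2*z) dy ∧ dz ∧ dw.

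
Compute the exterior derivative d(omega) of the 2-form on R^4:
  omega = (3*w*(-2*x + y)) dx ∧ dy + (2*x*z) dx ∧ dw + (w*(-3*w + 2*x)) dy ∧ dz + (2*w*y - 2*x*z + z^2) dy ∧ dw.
d(omega) = (-6*x + 3*y - 2*z) dx ∧ dy ∧ dw + (-2*x) dx ∧ dz ∧ dw + (2*w) dx ∧ dy ∧ dz + (-6*w + 4*x - 2*z) dy ∧ dz ∧ dw

For a 2-form omega = sum_{i<j} g_{ij} dx_i ∧ dx_j, the exterior derivative is
  d(omega) = sum_{i<j} d(g_{ij}) ∧ dx_i ∧ dx_j = sum_{i<j, k} (∂g_{ij}/∂x_k) dx_k ∧ dx_i ∧ dx_j.
Expand each term, using dx_k ∧ dx_i ∧ dx_j = sgn(permutation) dx_{(a)} ∧ dx_{(b)} ∧ dx_{(c)} with (a < b < c) sorted:
  d(3*w*(-2*x + y)) includes (∂/∂w)(3*w*(-2*x + y)) dw = (-6*x + 3*y) dw, which multiplied by dx ∧ dy gives (-6*x + 3*y) dx ∧ dy ∧ dw
  d(2*x*z) includes (∂/∂z)(2*x*z) dz = (2*x) dz, which multiplied by dx ∧ dw gives (-2*x) dx ∧ dz ∧ dw
  d(w*(-3*w + 2*x)) includes (∂/∂x)(w*(-3*w + 2*x)) dx = (2*w) dx, which multiplied by dy ∧ dz gives (2*w) dx ∧ dy ∧ dz
  d(w*(-3*w + 2*x)) includes (∂/∂w)(w*(-3*w + 2*x)) dw = (-6*w + 2*x) dw, which multiplied by dy ∧ dz gives (-6*w + 2*x) dy ∧ dz ∧ dw
  d(2*w*y - 2*x*z + z^2) includes (∂/∂x)(2*w*y - 2*x*z + z^2) dx = (-2*z) dx, which multiplied by dy ∧ dw gives (-2*z) dx ∧ dy ∧ dw
  d(2*w*y - 2*x*z + z^2) includes (∂/∂z)(2*w*y - 2*x*z + z^2) dz = (-2*x + 2*z) dz, which multiplied by dy ∧ dw gives (2*x - 2*z) dy ∧ dz ∧ dw
Collecting like 3-forms: d(omega) = (-6*x + 3*y - 2*z) dx ∧ dy ∧ dw + (-2*x) dx ∧ dz ∧ dw + (2*w) dx ∧ dy ∧ dz + (-6*w + 4*x - 2*z) dy ∧ dz ∧ dw.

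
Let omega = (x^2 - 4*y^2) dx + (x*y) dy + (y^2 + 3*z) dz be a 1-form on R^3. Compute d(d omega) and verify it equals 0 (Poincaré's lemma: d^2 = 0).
d(d omega) = 0

Step 1: d omega = sum_{i<j} (∂f_j/∂x_i - ∂f_i/∂x_j) dx_i ∧ dx_j:
  coeff of dx ∧ dy: 9*y
  coeff of dx ∧ dz: 0
  coeff of dy ∧ dz: 2*y
Step 2: Apply d again to each 2-form coefficient. The only possible 3-form in R^3 is dx ∧ dy ∧ dz, with coefficient
  ∂(coeff of dy∧dz)/∂x - ∂(coeff of dx∧dz)/∂y + ∂(coeff of dx∧dy)/∂z
  = ∂/∂x (2*y) - ∂/∂y (0) + ∂/∂z (9*y).
Each of these terms simplifies to sums of mixed partials that cancel in pairs. The result is 0 (by equality of mixed partials for smooth functions — Schwarz / Clairaut).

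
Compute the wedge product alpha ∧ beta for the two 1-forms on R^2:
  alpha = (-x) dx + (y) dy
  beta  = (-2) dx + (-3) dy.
alpha ∧ beta = (3*x + 2*y) dx ∧ dy

Distribute the wedge, using dx_i ∧ dx_j = -dx_j ∧ dx_i and dx_i ∧ dx_i = 0. For each pair (i, j) with i < j, the coefficient of dx_i ∧ dx_j in alpha ∧ beta is (alpha_i * beta_j - alpha_j * beta_i). Collecting: alpha ∧ beta = (3*x + 2*y) dx ∧ dy.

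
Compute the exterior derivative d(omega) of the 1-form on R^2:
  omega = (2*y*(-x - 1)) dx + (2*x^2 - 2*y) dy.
d(omega) = (6*x + 2) dx ∧ dy

For a 1-form omega = sum_i f_i dx_i, the exterior derivative is
  d(omega) = sum_{i < j} (∂f_j/∂x_i - ∂f_i/∂x_j) dx_i ∧ dx_j.
  coefficient of dx ∧ dy: ∂f_2/∂x - ∂f_1/∂y = ∂(2*x^2 - 2*y)/∂x - ∂(2*y*(-x - 1))/∂y = 6*x + 2
Assembling: d(omega) = (6*x + 2) dx ∧ dy.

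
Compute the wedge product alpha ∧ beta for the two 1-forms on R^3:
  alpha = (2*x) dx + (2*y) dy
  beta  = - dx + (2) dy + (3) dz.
alpha ∧ beta = (4*x + 2*y) dx ∧ dy + (6*x) dx ∧ dz + (6*y) dy ∧ dz

Distribute the wedge, using dx_i ∧ dx_j = -dx_j ∧ dx_i and dx_i ∧ dx_i = 0. For each pair (i, j) with i < j, the coefficient of dx_i ∧ dx_j in alpha ∧ beta is (alpha_i * beta_j - alpha_j * beta_i). Collecting: alpha ∧ beta = (4*x + 2*y) dx ∧ dy + (6*x) dx ∧ dz + (6*y) dy ∧ dz.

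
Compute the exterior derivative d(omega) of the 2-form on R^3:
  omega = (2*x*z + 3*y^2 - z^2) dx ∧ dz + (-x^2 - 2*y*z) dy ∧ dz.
d(omega) = (-2*x - 6*y) dx ∧ dy ∧ dz

For a 2-form omega = sum_{i<j} g_{ij} dx_i ∧ dx_j, the exterior derivative is
  d(omega) = sum_{i<j} d(g_{ij}) ∧ dx_i ∧ dx_j = sum_{i<j, k} (∂g_{ij}/∂x_k) dx_k ∧ dx_i ∧ dx_j.
Expand each term, using dx_k ∧ dx_i ∧ dx_j = sgn(permutation) dx_{(a)} ∧ dx_{(b)} ∧ dx_{(c)} with (a < b < c) sorted:
  d(2*x*z + 3*y^2 - z^2) includes (∂/∂y)(2*x*z + 3*y^2 - z^2) dy = (6*y) dy, which multiplied by dx ∧ dz gives (-6*y) dx ∧ dy ∧ dz
  d(-x^2 - 2*y*z) includes (∂/∂x)(-x^2 - 2*y*z) dx = (-2*x) dx, which multiplied by dy ∧ dz gives (-2*x) dx ∧ dy ∧ dz
Collecting like 3-forms: d(omega) = (-2*x - 6*y) dx ∧ dy ∧ dz.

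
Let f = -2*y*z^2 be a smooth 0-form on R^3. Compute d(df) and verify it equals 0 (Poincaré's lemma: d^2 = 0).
d(df) = 0

Step 1: df = sum_i (∂f/∂x_i) dx_i = (0) dx + (-2*z^2) dy + (-4*y*z) dz.
Step 2: Apply d again. Using the 1-form formula, the coefficient of dx ∧ dy in d(df) is ∂^2 f/∂x ∂y - ∂^2 f/∂y ∂x = (0) - (0) = 0 (equality of mixed partials for smooth f).
Similarly for dx ∧ dz and dy ∧ dz — all coefficients vanish. So d(df) = 0.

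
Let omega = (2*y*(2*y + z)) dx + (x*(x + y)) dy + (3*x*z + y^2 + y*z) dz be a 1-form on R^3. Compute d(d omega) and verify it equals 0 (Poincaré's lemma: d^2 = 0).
d(d omega) = 0

Step 1: d omega = sum_{i<j} (∂f_j/∂x_i - ∂f_i/∂x_j) dx_i ∧ dx_j:
  coeff of dx ∧ dy: 2*x - 7*y - 2*z
  coeff of dx ∧ dz: -2*y + 3*z
  coeff of dy ∧ dz: 2*y + z
Step 2: Apply d again to each 2-form coefficient. The only possible 3-form in R^3 is dx ∧ dy ∧ dz, with coefficient
  ∂(coeff of dy∧dz)/∂x - ∂(coeff of dx∧dz)/∂y + ∂(coeff of dx∧dy)/∂z
  = ∂/∂x (2*y + z) - ∂/∂y (-2*y + 3*z) + ∂/∂z (2*x - 7*y - 2*z).
Each of these terms simplifies to sums of mixed partials that cancel in pairs. The result is 0 (by equality of mixed partials for smooth functions — Schwarz / Clairaut).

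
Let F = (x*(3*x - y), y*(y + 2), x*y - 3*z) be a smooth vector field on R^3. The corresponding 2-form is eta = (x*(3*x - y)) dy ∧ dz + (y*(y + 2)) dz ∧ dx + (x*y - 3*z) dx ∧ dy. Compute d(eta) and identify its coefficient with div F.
d(eta) = (6*x + y - 1) dx ∧ dy ∧ dz; div F = 6*x + y - 1

For a 2-form in R^3 of the form above, applying d gives a 3-form with coefficient ∂P/∂x + ∂Q/∂y + ∂R/∂z:
  ∂P/∂x = 6*x - y
  ∂Q/∂y = 2*y + 2
  ∂R/∂z = -3
Sum = 6*x + y - 1, which is exactly div F.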